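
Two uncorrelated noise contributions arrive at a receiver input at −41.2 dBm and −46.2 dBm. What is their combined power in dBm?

Convert to linear, add, convert back:
P₁ = 7.59×10⁻⁸ W, P₂ = 2.40×10⁻⁸ W
P_tot = 9.98×10⁻⁸ W → 10 log₁₀(P_tot / 10⁻³) = −40.0 dBm

−40.0 dBm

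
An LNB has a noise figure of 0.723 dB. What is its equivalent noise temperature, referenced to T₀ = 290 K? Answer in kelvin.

52.5 K

F = 10^(0.723/10) = 1.18114
T_e = (F − 1)·T₀ = (1.18114 − 1) × 290 = 52.5 K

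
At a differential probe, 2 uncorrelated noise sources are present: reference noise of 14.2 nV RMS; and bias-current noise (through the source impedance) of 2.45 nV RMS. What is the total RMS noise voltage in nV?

Uncorrelated sources add in power (mean-square): V_tot = √(ΣV_i²)
V_tot = √[(1.42×10⁻⁸)² + (2.45×10⁻⁹)²] = 1.44×10⁻⁸ V = 14.4 nV

14.4 nV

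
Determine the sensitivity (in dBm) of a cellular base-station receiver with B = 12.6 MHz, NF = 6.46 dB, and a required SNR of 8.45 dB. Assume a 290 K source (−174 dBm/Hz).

−88.1 dBm

Sensitivity = −174 + 10 log₁₀(B) + NF + SNR_min
= −174 + 71 + 6.46 + 8.45
= −88.09 dBm → −88.1 dBm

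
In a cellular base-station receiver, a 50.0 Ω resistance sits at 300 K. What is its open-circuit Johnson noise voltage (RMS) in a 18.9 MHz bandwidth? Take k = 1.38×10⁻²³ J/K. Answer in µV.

3.96 µV

V_n = √(4kTRB)
4kTRB = 4 × 1.38×10⁻²³ × 300 × 5.00×10¹ × 1.89×10⁷ = 1.56×10⁻¹¹ V²
V_n = √(1.56×10⁻¹¹) = 3.96×10⁻⁶ V = 3.96 µV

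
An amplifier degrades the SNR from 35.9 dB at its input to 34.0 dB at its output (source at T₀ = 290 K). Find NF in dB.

NF (dB) = SNR_in(dB) − SNR_out(dB) when the source is at T₀
NF = 35.9 − 34.0 = 1.9 dB

1.9 dB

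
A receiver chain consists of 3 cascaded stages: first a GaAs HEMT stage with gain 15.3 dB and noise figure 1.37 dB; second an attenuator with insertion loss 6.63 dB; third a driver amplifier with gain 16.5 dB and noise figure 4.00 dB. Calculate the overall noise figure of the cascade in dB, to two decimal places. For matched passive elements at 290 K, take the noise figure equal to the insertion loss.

Convert to linear (a loss of L dB is a gain of −L dB): F_i = 10^(NF_i/10), G_i = 10^(G_i,dB/10)
  Stage 1: F_1 = 10^(1.37/10) = 1.371, G_1 = 10^(15.3/10) = 33.88
  Stage 2: F_2 = 10^(6.63/10) = 4.603, G_2 = 10^(−6.63/10) = 0.2173
  Stage 3: F_3 = 10^(4.00/10) = 2.512, G_3 = 10^(16.5/10) = 44.67
Friis cascade:
  F = 1.371 + (4.603 − 1)/33.88 + (2.512 − 1)/7.362 = 1.683
NF = 10 log₁₀(1.683) = 2.26 dB

2.26 dB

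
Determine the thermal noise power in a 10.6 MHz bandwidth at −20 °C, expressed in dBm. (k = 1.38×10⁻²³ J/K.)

T = −20 °C + 273.15 = 253.15 K
P_n = kTB = 1.38×10⁻²³ × 253.15 × 1.06×10⁷ = 3.70×10⁻¹⁴ W
In dBm: 10 log₁₀(3.70×10⁻¹⁴ / 10⁻³) = −104.3 dBm

−104.3 dBm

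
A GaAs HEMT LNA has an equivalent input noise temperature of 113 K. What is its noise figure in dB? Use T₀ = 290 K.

1.43 dB

F = 1 + T_e/T₀ = 1 + 113/290 = 1.38966
NF = 10 log₁₀(1.38966) = 1.43 dB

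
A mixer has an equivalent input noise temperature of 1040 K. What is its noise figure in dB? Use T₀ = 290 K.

6.61 dB

F = 1 + T_e/T₀ = 1 + 1040/290 = 4.58621
NF = 10 log₁₀(4.58621) = 6.61 dB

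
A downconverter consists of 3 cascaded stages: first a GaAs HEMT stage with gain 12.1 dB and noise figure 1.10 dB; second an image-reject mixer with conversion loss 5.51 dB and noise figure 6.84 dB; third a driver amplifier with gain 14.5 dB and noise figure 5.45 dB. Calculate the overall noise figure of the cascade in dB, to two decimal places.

Convert to linear (a loss of L dB is a gain of −L dB): F_i = 10^(NF_i/10), G_i = 10^(G_i,dB/10)
  Stage 1: F_1 = 10^(1.10/10) = 1.288, G_1 = 10^(12.1/10) = 16.22
  Stage 2: F_2 = 10^(6.84/10) = 4.831, G_2 = 10^(−5.51/10) = 0.2812
  Stage 3: F_3 = 10^(5.45/10) = 3.508, G_3 = 10^(14.5/10) = 28.18
Friis cascade:
  F = 1.288 + (4.831 − 1)/16.22 + (3.508 − 1)/4.560 = 2.074
NF = 10 log₁₀(2.074) = 3.17 dB

3.17 dB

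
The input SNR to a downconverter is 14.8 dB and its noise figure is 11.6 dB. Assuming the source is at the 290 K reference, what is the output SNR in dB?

By definition F = SNR_in/SNR_out, so in dB: SNR_out = SNR_in − NF
SNR_out = 14.8 − 11.6 = 3.2 dB

3.2 dB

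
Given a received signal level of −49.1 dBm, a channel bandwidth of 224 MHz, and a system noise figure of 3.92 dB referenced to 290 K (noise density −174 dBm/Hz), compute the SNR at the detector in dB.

Noise floor: N = −174 + 10 log₁₀(B) + NF
10 log₁₀(2.24×10⁸) = 83.5 dB
N = −174 + 83.5 + 3.92 = −86.58 dBm
SNR = P_sig − N = −49.1 − (−86.58) = 37.48 dB → 37.5 dB

37.5 dB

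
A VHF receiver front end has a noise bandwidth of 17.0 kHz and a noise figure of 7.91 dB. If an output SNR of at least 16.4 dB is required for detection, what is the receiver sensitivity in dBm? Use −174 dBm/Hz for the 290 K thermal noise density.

−107.4 dBm

Sensitivity = −174 + 10 log₁₀(B) + NF + SNR_min
= −174 + 42.3 + 7.91 + 16.4
= −107.39 dBm → −107.4 dBm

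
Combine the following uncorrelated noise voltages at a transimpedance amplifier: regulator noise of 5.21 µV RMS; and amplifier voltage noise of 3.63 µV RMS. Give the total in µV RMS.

Uncorrelated sources add in power (mean-square): V_tot = √(ΣV_i²)
V_tot = √[(5.21×10⁻⁶)² + (3.63×10⁻⁶)²] = 6.35×10⁻⁶ V = 6.35 µV

6.35 µV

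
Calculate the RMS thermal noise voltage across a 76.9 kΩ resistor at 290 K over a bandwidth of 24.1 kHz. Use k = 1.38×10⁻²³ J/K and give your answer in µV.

V_n = √(4kTRB)
4kTRB = 4 × 1.38×10⁻²³ × 290 × 7.69×10⁴ × 2.41×10⁴ = 2.97×10⁻¹¹ V²
V_n = √(2.97×10⁻¹¹) = 5.45×10⁻⁶ V = 5.45 µV

5.45 µV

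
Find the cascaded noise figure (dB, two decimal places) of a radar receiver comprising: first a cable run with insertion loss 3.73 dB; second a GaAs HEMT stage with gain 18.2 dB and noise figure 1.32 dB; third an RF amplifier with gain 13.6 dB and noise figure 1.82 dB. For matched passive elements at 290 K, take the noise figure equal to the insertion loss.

5.08 dB

Convert to linear (a loss of L dB is a gain of −L dB): F_i = 10^(NF_i/10), G_i = 10^(G_i,dB/10)
  Stage 1: F_1 = 10^(3.73/10) = 2.360, G_1 = 10^(−3.73/10) = 0.4236
  Stage 2: F_2 = 10^(1.32/10) = 1.355, G_2 = 10^(18.2/10) = 66.07
  Stage 3: F_3 = 10^(1.82/10) = 1.521, G_3 = 10^(13.6/10) = 22.91
Friis cascade:
  F = 2.360 + (1.355 − 1)/0.4236 + (1.521 − 1)/27.99 = 3.217
NF = 10 log₁₀(3.217) = 5.08 dB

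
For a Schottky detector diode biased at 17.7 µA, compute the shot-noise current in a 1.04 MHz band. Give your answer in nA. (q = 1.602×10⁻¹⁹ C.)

I_n = √(2qI·B)
2qI·B = 2 × 1.602×10⁻¹⁹ × 1.77×10⁻⁵ × 1.04×10⁶ = 5.90×10⁻¹⁸ A²
I_n = √(5.90×10⁻¹⁸) = 2.43×10⁻⁹ A = 2.43 nA

2.43 nA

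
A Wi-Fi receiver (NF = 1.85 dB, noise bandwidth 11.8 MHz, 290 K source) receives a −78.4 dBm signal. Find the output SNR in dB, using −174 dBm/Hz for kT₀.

Noise floor: N = −174 + 10 log₁₀(B) + NF
10 log₁₀(1.18×10⁷) = 70.72 dB
N = −174 + 70.72 + 1.85 = −101.43 dBm
SNR = P_sig − N = −78.4 − (−101.43) = 23.03 dB → 23.0 dB

23.0 dB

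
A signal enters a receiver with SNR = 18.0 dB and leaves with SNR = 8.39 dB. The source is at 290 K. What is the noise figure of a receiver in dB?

NF (dB) = SNR_in(dB) − SNR_out(dB) when the source is at T₀
NF = 18.0 − 8.39 = 9.61 dB

9.61 dB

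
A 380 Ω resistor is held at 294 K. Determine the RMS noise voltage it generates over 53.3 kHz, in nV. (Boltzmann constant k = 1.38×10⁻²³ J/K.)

573 nV

V_n = √(4kTRB)
4kTRB = 4 × 1.38×10⁻²³ × 294 × 3.80×10² × 5.33×10⁴ = 3.29×10⁻¹³ V²
V_n = √(3.29×10⁻¹³) = 5.73×10⁻⁷ V = 573 nV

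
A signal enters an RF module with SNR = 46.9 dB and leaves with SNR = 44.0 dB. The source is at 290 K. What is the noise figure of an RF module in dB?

NF (dB) = SNR_in(dB) − SNR_out(dB) when the source is at T₀
NF = 46.9 − 44.0 = 2.9 dB

2.9 dB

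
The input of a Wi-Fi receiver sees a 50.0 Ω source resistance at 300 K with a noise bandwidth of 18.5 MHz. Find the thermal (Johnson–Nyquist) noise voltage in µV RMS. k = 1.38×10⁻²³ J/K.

3.91 µV

V_n = √(4kTRB)
4kTRB = 4 × 1.38×10⁻²³ × 300 × 5.00×10¹ × 1.85×10⁷ = 1.53×10⁻¹¹ V²
V_n = √(1.53×10⁻¹¹) = 3.91×10⁻⁶ V = 3.91 µV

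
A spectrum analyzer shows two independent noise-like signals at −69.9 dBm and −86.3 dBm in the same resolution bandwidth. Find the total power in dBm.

−69.8 dBm

Convert to linear, add, convert back:
P₁ = 1.02×10⁻¹⁰ W, P₂ = 2.34×10⁻¹² W
P_tot = 1.05×10⁻¹⁰ W → 10 log₁₀(P_tot / 10⁻³) = −69.8 dBm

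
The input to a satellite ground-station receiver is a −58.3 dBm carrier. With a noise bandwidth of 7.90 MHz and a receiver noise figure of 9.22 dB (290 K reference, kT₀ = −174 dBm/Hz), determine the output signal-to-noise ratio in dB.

37.5 dB

Noise floor: N = −174 + 10 log₁₀(B) + NF
10 log₁₀(7.90×10⁶) = 68.98 dB
N = −174 + 68.98 + 9.22 = −95.80 dBm
SNR = P_sig − N = −58.3 − (−95.80) = 37.50 dB → 37.5 dB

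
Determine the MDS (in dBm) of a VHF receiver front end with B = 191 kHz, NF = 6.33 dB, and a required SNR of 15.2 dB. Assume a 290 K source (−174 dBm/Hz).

Sensitivity = −174 + 10 log₁₀(B) + NF + SNR_min
= −174 + 52.81 + 6.33 + 15.2
= −99.66 dBm → −99.7 dBm

−99.7 dBm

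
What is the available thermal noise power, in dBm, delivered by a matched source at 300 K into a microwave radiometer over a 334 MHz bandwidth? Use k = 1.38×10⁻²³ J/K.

P_n = kTB = 1.38×10⁻²³ × 300 × 3.34×10⁸ = 1.38×10⁻¹² W
In dBm: 10 log₁₀(1.38×10⁻¹² / 10⁻³) = −88.6 dBm

−88.6 dBm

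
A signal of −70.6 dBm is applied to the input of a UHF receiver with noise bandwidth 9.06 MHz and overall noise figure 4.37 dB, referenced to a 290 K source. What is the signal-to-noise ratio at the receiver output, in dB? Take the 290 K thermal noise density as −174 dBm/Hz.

29.5 dB

Noise floor: N = −174 + 10 log₁₀(B) + NF
10 log₁₀(9.06×10⁶) = 69.57 dB
N = −174 + 69.57 + 4.37 = −100.06 dBm
SNR = P_sig − N = −70.6 − (−100.06) = 29.46 dB → 29.5 dB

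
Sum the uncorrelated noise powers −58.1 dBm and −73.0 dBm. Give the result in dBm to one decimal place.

−58.0 dBm

Convert to linear, add, convert back:
P₁ = 1.55×10⁻⁹ W, P₂ = 5.01×10⁻¹¹ W
P_tot = 1.60×10⁻⁹ W → 10 log₁₀(P_tot / 10⁻³) = −58.0 dBm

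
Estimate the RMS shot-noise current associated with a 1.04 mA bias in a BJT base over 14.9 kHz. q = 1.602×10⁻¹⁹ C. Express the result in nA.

2.23 nA

I_n = √(2qI·B)
2qI·B = 2 × 1.602×10⁻¹⁹ × 1.04×10⁻³ × 1.49×10⁴ = 4.96×10⁻¹⁸ A²
I_n = √(4.96×10⁻¹⁸) = 2.23×10⁻⁹ A = 2.23 nA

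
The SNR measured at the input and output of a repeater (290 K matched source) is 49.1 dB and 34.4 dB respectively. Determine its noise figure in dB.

14.7 dB

NF (dB) = SNR_in(dB) − SNR_out(dB) when the source is at T₀
NF = 49.1 − 34.4 = 14.7 dB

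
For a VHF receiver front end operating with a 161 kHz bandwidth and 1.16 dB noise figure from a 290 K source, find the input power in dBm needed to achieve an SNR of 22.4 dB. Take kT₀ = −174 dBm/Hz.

−98.4 dBm

Sensitivity = −174 + 10 log₁₀(B) + NF + SNR_min
= −174 + 52.07 + 1.16 + 22.4
= −98.37 dBm → −98.4 dBm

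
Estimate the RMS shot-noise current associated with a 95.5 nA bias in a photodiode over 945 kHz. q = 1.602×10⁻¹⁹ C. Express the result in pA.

I_n = √(2qI·B)
2qI·B = 2 × 1.602×10⁻¹⁹ × 9.55×10⁻⁸ × 9.45×10⁵ = 2.89×10⁻²⁰ A²
I_n = √(2.89×10⁻²⁰) = 1.70×10⁻¹⁰ A = 170 pA

170 pA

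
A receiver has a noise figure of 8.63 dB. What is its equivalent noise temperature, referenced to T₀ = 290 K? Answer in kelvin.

1825 K

F = 10^(8.63/10) = 7.29458
T_e = (F − 1)·T₀ = (7.29458 − 1) × 290 = 1825 K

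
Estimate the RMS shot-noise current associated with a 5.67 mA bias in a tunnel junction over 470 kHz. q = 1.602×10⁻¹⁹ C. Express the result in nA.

I_n = √(2qI·B)
2qI·B = 2 × 1.602×10⁻¹⁹ × 5.67×10⁻³ × 4.70×10⁵ = 8.54×10⁻¹⁶ A²
I_n = √(8.54×10⁻¹⁶) = 2.92×10⁻⁸ A = 29.2 nA

29.2 nA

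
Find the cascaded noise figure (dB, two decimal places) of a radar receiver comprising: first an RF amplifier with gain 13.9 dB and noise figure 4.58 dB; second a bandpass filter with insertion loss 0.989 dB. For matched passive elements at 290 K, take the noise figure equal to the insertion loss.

Convert to linear (a loss of L dB is a gain of −L dB): F_i = 10^(NF_i/10), G_i = 10^(G_i,dB/10)
  Stage 1: F_1 = 10^(4.58/10) = 2.871, G_1 = 10^(13.9/10) = 24.55
  Stage 2: F_2 = 10^(0.989/10) = 1.256, G_2 = 10^(−0.989/10) = 0.7963
Friis cascade:
  F = 2.871 + (1.256 − 1)/24.55 = 2.881
NF = 10 log₁₀(2.881) = 4.60 dB

4.60 dB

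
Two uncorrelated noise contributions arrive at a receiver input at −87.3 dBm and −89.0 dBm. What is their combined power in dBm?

−85.1 dBm

Convert to linear, add, convert back:
P₁ = 1.86×10⁻¹² W, P₂ = 1.26×10⁻¹² W
P_tot = 3.12×10⁻¹² W → 10 log₁₀(P_tot / 10⁻³) = −85.1 dBm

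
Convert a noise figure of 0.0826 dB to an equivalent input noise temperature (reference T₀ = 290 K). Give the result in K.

F = 10^(0.0826/10) = 1.0192
T_e = (F − 1)·T₀ = (1.0192 − 1) × 290 = 5.57 K

5.57 K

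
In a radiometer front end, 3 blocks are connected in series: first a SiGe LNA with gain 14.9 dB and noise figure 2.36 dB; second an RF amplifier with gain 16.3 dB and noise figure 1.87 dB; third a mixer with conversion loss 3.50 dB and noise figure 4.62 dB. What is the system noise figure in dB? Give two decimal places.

Convert to linear (a loss of L dB is a gain of −L dB): F_i = 10^(NF_i/10), G_i = 10^(G_i,dB/10)
  Stage 1: F_1 = 10^(2.36/10) = 1.722, G_1 = 10^(14.9/10) = 30.90
  Stage 2: F_2 = 10^(1.87/10) = 1.538, G_2 = 10^(16.3/10) = 42.66
  Stage 3: F_3 = 10^(4.62/10) = 2.897, G_3 = 10^(−3.50/10) = 0.4467
Friis cascade:
  F = 1.722 + (1.538 − 1)/30.90 + (2.897 − 1)/1318 = 1.741
NF = 10 log₁₀(1.741) = 2.41 dB

2.41 dB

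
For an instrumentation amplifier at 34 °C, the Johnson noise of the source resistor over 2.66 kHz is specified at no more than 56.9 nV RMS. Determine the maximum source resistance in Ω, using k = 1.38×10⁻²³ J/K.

T = 34 °C + 273.15 = 307.15 K
Johnson–Nyquist: V_n = √(4kTRB) ⇒ R = V_n² / (4kTB)
4kTB = 4 × 1.38×10⁻²³ × 307.15 × 2.66×10³ = 4.51×10⁻¹⁷
R = (5.69×10⁻⁸)² / 4.51×10⁻¹⁷ = 7.18×10¹ Ω = 71.8 Ω

71.8 Ω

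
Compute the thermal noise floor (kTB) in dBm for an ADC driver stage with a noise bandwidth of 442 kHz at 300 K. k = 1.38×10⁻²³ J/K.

P_n = kTB = 1.38×10⁻²³ × 300 × 4.42×10⁵ = 1.83×10⁻¹⁵ W
In dBm: 10 log₁₀(1.83×10⁻¹⁵ / 10⁻³) = −117.4 dBm

−117.4 dBm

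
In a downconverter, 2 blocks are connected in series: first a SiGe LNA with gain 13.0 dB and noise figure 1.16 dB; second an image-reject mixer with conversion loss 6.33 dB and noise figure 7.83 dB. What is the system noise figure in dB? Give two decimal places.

1.93 dB

Convert to linear (a loss of L dB is a gain of −L dB): F_i = 10^(NF_i/10), G_i = 10^(G_i,dB/10)
  Stage 1: F_1 = 10^(1.16/10) = 1.306, G_1 = 10^(13.0/10) = 19.95
  Stage 2: F_2 = 10^(7.83/10) = 6.067, G_2 = 10^(−6.33/10) = 0.2328
Friis cascade:
  F = 1.306 + (6.067 − 1)/19.95 = 1.560
NF = 10 log₁₀(1.560) = 1.93 dB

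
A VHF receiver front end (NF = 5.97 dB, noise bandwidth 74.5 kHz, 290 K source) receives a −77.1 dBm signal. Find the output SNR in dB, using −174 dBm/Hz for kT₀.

42.2 dB

Noise floor: N = −174 + 10 log₁₀(B) + NF
10 log₁₀(7.45×10⁴) = 48.72 dB
N = −174 + 48.72 + 5.97 = −119.31 dBm
SNR = P_sig − N = −77.1 − (−119.31) = 42.21 dB → 42.2 dB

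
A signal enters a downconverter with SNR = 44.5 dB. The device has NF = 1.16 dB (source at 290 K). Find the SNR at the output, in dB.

43.34 dB

By definition F = SNR_in/SNR_out, so in dB: SNR_out = SNR_in − NF
SNR_out = 44.5 − 1.16 = 43.34 dB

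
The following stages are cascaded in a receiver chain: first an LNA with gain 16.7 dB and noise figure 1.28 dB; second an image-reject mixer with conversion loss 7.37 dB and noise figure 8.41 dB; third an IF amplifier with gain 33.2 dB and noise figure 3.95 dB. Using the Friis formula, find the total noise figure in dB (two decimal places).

Convert to linear (a loss of L dB is a gain of −L dB): F_i = 10^(NF_i/10), G_i = 10^(G_i,dB/10)
  Stage 1: F_1 = 10^(1.28/10) = 1.343, G_1 = 10^(16.7/10) = 46.77
  Stage 2: F_2 = 10^(8.41/10) = 6.934, G_2 = 10^(−7.37/10) = 0.1832
  Stage 3: F_3 = 10^(3.95/10) = 2.483, G_3 = 10^(33.2/10) = 2089
Friis cascade:
  F = 1.343 + (6.934 − 1)/46.77 + (2.483 − 1)/8.570 = 1.643
NF = 10 log₁₀(1.643) = 2.16 dB

2.16 dB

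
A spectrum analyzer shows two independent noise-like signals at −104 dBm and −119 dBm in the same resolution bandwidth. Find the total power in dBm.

Convert to linear, add, convert back:
P₁ = 3.98×10⁻¹⁴ W, P₂ = 1.26×10⁻¹⁵ W
P_tot = 4.11×10⁻¹⁴ W → 10 log₁₀(P_tot / 10⁻³) = −103.9 dBm

−103.9 dBm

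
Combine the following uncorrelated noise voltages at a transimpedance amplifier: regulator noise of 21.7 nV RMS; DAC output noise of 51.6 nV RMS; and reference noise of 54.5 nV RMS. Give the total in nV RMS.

78.1 nV

Uncorrelated sources add in power (mean-square): V_tot = √(ΣV_i²)
V_tot = √[(2.17×10⁻⁸)² + (5.16×10⁻⁸)² + (5.45×10⁻⁸)²] = 7.81×10⁻⁸ V = 78.1 nV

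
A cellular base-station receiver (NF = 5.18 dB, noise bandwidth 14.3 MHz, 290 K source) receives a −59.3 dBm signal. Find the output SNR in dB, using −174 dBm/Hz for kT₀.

38.0 dB

Noise floor: N = −174 + 10 log₁₀(B) + NF
10 log₁₀(1.43×10⁷) = 71.55 dB
N = −174 + 71.55 + 5.18 = −97.27 dBm
SNR = P_sig − N = −59.3 − (−97.27) = 37.97 dB → 38.0 dB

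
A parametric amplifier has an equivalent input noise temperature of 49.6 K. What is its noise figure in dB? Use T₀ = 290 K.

F = 1 + T_e/T₀ = 1 + 49.6/290 = 1.17103
NF = 10 log₁₀(1.17103) = 0.686 dB

0.686 dB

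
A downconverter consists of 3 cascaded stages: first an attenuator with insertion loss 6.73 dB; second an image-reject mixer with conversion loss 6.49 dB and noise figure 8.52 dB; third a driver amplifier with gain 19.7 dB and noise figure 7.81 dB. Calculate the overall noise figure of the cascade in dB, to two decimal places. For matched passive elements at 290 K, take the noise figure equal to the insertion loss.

Convert to linear (a loss of L dB is a gain of −L dB): F_i = 10^(NF_i/10), G_i = 10^(G_i,dB/10)
  Stage 1: F_1 = 10^(6.73/10) = 4.710, G_1 = 10^(−6.73/10) = 0.2123
  Stage 2: F_2 = 10^(8.52/10) = 7.112, G_2 = 10^(−6.49/10) = 0.2244
  Stage 3: F_3 = 10^(7.81/10) = 6.039, G_3 = 10^(19.7/10) = 93.33
Friis cascade:
  F = 4.710 + (7.112 − 1)/0.2123 + (6.039 − 1)/0.04764 = 139.3
NF = 10 log₁₀(139.3) = 21.44 dB

21.44 dB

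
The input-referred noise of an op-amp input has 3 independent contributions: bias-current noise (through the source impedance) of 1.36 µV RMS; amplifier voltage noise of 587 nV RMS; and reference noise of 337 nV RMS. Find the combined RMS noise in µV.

1.52 µV

Uncorrelated sources add in power (mean-square): V_tot = √(ΣV_i²)
V_tot = √[(1.36×10⁻⁶)² + (5.87×10⁻⁷)² + (3.37×10⁻⁷)²] = 1.52×10⁻⁶ V = 1.52 µV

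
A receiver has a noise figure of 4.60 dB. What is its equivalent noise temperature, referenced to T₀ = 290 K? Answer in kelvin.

F = 10^(4.60/10) = 2.88403
T_e = (F − 1)·T₀ = (2.88403 − 1) × 290 = 546 K

546 K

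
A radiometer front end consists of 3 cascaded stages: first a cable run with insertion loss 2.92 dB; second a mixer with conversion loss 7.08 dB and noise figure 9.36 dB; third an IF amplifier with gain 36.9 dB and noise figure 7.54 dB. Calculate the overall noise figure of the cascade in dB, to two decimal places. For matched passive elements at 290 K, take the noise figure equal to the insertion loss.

Convert to linear (a loss of L dB is a gain of −L dB): F_i = 10^(NF_i/10), G_i = 10^(G_i,dB/10)
  Stage 1: F_1 = 10^(2.92/10) = 1.959, G_1 = 10^(−2.92/10) = 0.5105
  Stage 2: F_2 = 10^(9.36/10) = 8.630, G_2 = 10^(−7.08/10) = 0.1959
  Stage 3: F_3 = 10^(7.54/10) = 5.675, G_3 = 10^(36.9/10) = 4898
Friis cascade:
  F = 1.959 + (8.630 − 1)/0.5105 + (5.675 − 1)/0.1000 = 63.66
NF = 10 log₁₀(63.66) = 18.04 dB

18.04 dB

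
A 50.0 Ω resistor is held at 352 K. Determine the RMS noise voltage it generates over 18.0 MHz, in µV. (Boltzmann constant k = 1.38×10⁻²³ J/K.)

4.18 µV

V_n = √(4kTRB)
4kTRB = 4 × 1.38×10⁻²³ × 352 × 5.00×10¹ × 1.80×10⁷ = 1.75×10⁻¹¹ V²
V_n = √(1.75×10⁻¹¹) = 4.18×10⁻⁶ V = 4.18 µV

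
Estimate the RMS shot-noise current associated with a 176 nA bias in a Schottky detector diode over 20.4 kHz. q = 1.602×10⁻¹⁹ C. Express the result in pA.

33.9 pA

I_n = √(2qI·B)
2qI·B = 2 × 1.602×10⁻¹⁹ × 1.76×10⁻⁷ × 2.04×10⁴ = 1.15×10⁻²¹ A²
I_n = √(1.15×10⁻²¹) = 3.39×10⁻¹¹ A = 33.9 pA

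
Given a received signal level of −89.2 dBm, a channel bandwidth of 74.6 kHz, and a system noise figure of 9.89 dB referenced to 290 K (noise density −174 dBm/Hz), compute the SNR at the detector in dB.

26.2 dB

Noise floor: N = −174 + 10 log₁₀(B) + NF
10 log₁₀(7.46×10⁴) = 48.73 dB
N = −174 + 48.73 + 9.89 = −115.38 dBm
SNR = P_sig − N = −89.2 − (−115.38) = 26.18 dB → 26.2 dB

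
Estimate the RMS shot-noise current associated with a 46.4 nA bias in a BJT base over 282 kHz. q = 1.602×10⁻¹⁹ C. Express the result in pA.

64.7 pA

I_n = √(2qI·B)
2qI·B = 2 × 1.602×10⁻¹⁹ × 4.64×10⁻⁸ × 2.82×10⁵ = 4.19×10⁻²¹ A²
I_n = √(4.19×10⁻²¹) = 6.47×10⁻¹¹ A = 64.7 pA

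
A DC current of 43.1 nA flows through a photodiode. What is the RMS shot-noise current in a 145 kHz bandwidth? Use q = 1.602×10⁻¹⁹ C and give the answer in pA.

44.7 pA

I_n = √(2qI·B)
2qI·B = 2 × 1.602×10⁻¹⁹ × 4.31×10⁻⁸ × 1.45×10⁵ = 2.00×10⁻²¹ A²
I_n = √(2.00×10⁻²¹) = 4.47×10⁻¹¹ A = 44.7 pA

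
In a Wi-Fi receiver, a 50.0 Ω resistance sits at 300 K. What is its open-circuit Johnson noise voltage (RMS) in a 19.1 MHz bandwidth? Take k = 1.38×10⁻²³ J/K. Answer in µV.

V_n = √(4kTRB)
4kTRB = 4 × 1.38×10⁻²³ × 300 × 5.00×10¹ × 1.91×10⁷ = 1.58×10⁻¹¹ V²
V_n = √(1.58×10⁻¹¹) = 3.98×10⁻⁶ V = 3.98 µV

3.98 µV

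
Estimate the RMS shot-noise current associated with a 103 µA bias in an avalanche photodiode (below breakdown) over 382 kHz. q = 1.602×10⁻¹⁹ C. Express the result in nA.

I_n = √(2qI·B)
2qI·B = 2 × 1.602×10⁻¹⁹ × 1.03×10⁻⁴ × 3.82×10⁵ = 1.26×10⁻¹⁷ A²
I_n = √(1.26×10⁻¹⁷) = 3.55×10⁻⁹ A = 3.55 nA

3.55 nA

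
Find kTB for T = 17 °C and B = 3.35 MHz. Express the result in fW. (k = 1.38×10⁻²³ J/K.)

13.4 fW

T = 17 °C + 273.15 = 290.15 K
P_n = kTB = 1.38×10⁻²³ × 290.15 × 3.35×10⁶ = 1.34×10⁻¹⁴ W = 13.4 fW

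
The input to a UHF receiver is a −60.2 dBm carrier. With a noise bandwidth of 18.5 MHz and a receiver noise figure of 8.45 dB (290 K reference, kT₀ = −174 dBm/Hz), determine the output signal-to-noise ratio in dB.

Noise floor: N = −174 + 10 log₁₀(B) + NF
10 log₁₀(1.85×10⁷) = 72.67 dB
N = −174 + 72.67 + 8.45 = −92.88 dBm
SNR = P_sig − N = −60.2 − (−92.88) = 32.68 dB → 32.7 dB

32.7 dB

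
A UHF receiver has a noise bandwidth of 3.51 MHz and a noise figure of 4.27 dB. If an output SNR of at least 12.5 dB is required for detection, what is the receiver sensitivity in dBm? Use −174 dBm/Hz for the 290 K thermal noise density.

−91.8 dBm

Sensitivity = −174 + 10 log₁₀(B) + NF + SNR_min
= −174 + 65.45 + 4.27 + 12.5
= −91.78 dBm → −91.8 dBm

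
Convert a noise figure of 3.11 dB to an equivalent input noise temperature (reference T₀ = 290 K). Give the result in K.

F = 10^(3.11/10) = 2.04644
T_e = (F − 1)·T₀ = (2.04644 − 1) × 290 = 303 K

303 K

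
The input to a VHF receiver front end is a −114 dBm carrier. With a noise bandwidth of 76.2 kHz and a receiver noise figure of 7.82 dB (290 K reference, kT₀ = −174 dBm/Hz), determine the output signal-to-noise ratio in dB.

Noise floor: N = −174 + 10 log₁₀(B) + NF
10 log₁₀(7.62×10⁴) = 48.82 dB
N = −174 + 48.82 + 7.82 = −117.36 dBm
SNR = P_sig − N = −114 − (−117.36) = 3.36 dB → 3.4 dB

3.4 dB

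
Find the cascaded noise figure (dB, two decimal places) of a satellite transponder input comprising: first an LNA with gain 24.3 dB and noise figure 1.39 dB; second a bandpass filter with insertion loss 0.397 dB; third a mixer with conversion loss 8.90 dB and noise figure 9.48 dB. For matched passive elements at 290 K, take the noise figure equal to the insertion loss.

1.49 dB

Convert to linear (a loss of L dB is a gain of −L dB): F_i = 10^(NF_i/10), G_i = 10^(G_i,dB/10)
  Stage 1: F_1 = 10^(1.39/10) = 1.377, G_1 = 10^(24.3/10) = 269.2
  Stage 2: F_2 = 10^(0.397/10) = 1.096, G_2 = 10^(−0.397/10) = 0.9126
  Stage 3: F_3 = 10^(9.48/10) = 8.872, G_3 = 10^(−8.90/10) = 0.1288
Friis cascade:
  F = 1.377 + (1.096 − 1)/269.2 + (8.872 − 1)/245.6 = 1.410
NF = 10 log₁₀(1.410) = 1.49 dB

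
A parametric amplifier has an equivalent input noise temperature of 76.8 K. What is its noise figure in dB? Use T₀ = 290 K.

1.02 dB

F = 1 + T_e/T₀ = 1 + 76.8/290 = 1.26483
NF = 10 log₁₀(1.26483) = 1.02 dB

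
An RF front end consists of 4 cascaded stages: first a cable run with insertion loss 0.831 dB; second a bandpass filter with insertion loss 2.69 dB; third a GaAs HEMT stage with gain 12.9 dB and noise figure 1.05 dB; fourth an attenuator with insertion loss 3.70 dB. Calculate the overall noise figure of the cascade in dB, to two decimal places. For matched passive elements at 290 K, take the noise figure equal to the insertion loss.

4.80 dB

Convert to linear (a loss of L dB is a gain of −L dB): F_i = 10^(NF_i/10), G_i = 10^(G_i,dB/10)
  Stage 1: F_1 = 10^(0.831/10) = 1.211, G_1 = 10^(−0.831/10) = 0.8258
  Stage 2: F_2 = 10^(2.69/10) = 1.858, G_2 = 10^(−2.69/10) = 0.5383
  Stage 3: F_3 = 10^(1.05/10) = 1.274, G_3 = 10^(12.9/10) = 19.50
  Stage 4: F_4 = 10^(3.70/10) = 2.344, G_4 = 10^(−3.70/10) = 0.4266
Friis cascade:
  F = 1.211 + (1.858 − 1)/0.8258 + (1.274 − 1)/0.4445 + (2.344 − 1)/8.668 = 3.020
NF = 10 log₁₀(3.020) = 4.80 dB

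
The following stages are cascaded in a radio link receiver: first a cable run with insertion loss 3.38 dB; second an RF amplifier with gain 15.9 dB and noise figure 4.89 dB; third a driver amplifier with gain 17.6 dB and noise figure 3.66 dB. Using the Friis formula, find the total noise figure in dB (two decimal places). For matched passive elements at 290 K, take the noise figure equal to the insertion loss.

Convert to linear (a loss of L dB is a gain of −L dB): F_i = 10^(NF_i/10), G_i = 10^(G_i,dB/10)
  Stage 1: F_1 = 10^(3.38/10) = 2.178, G_1 = 10^(−3.38/10) = 0.4592
  Stage 2: F_2 = 10^(4.89/10) = 3.083, G_2 = 10^(15.9/10) = 38.90
  Stage 3: F_3 = 10^(3.66/10) = 2.323, G_3 = 10^(17.6/10) = 57.54
Friis cascade:
  F = 2.178 + (3.083 − 1)/0.4592 + (2.323 − 1)/17.86 = 6.788
NF = 10 log₁₀(6.788) = 8.32 dB

8.32 dB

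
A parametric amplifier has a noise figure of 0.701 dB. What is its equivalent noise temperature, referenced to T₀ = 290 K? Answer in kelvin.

50.8 K

F = 10^(0.701/10) = 1.17517
T_e = (F − 1)·T₀ = (1.17517 − 1) × 290 = 50.8 K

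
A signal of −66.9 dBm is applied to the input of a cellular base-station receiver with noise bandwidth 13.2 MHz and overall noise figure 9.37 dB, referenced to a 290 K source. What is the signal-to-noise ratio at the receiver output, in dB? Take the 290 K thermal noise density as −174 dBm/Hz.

26.5 dB

Noise floor: N = −174 + 10 log₁₀(B) + NF
10 log₁₀(1.32×10⁷) = 71.21 dB
N = −174 + 71.21 + 9.37 = −93.42 dBm
SNR = P_sig − N = −66.9 − (−93.42) = 26.52 dB → 26.5 dB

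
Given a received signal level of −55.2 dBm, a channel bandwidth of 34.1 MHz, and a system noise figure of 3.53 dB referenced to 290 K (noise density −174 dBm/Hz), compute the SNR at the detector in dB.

39.9 dB

Noise floor: N = −174 + 10 log₁₀(B) + NF
10 log₁₀(3.41×10⁷) = 75.33 dB
N = −174 + 75.33 + 3.53 = −95.14 dBm
SNR = P_sig − N = −55.2 − (−95.14) = 39.94 dB → 39.9 dB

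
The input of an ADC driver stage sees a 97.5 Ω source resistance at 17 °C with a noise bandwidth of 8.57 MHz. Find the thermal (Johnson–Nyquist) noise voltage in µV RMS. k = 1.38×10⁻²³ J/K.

3.66 µV

T = 17 °C + 273.15 = 290.15 K
V_n = √(4kTRB)
4kTRB = 4 × 1.38×10⁻²³ × 290.15 × 9.75×10¹ × 8.57×10⁶ = 1.34×10⁻¹¹ V²
V_n = √(1.34×10⁻¹¹) = 3.66×10⁻⁶ V = 3.66 µV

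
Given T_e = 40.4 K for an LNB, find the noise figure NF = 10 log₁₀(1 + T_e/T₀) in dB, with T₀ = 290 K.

F = 1 + T_e/T₀ = 1 + 40.4/290 = 1.13931
NF = 10 log₁₀(1.13931) = 0.566 dB

0.566 dB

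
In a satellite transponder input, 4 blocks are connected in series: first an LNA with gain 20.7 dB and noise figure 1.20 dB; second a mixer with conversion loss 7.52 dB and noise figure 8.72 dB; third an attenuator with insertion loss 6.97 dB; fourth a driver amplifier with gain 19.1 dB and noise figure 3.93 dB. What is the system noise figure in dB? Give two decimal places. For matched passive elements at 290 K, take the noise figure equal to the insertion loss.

Convert to linear (a loss of L dB is a gain of −L dB): F_i = 10^(NF_i/10), G_i = 10^(G_i,dB/10)
  Stage 1: F_1 = 10^(1.20/10) = 1.318, G_1 = 10^(20.7/10) = 117.5
  Stage 2: F_2 = 10^(8.72/10) = 7.447, G_2 = 10^(−7.52/10) = 0.1770
  Stage 3: F_3 = 10^(6.97/10) = 4.977, G_3 = 10^(−6.97/10) = 0.2009
  Stage 4: F_4 = 10^(3.93/10) = 2.472, G_4 = 10^(19.1/10) = 81.28
Friis cascade:
  F = 1.318 + (7.447 − 1)/117.5 + (4.977 − 1)/20.80 + (2.472 − 1)/4.178 = 1.917
NF = 10 log₁₀(1.917) = 2.83 dB

2.83 dB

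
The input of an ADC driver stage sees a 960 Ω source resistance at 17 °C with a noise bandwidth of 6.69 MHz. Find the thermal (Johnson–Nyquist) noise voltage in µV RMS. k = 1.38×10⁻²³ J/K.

10.1 µV

T = 17 °C + 273.15 = 290.15 K
V_n = √(4kTRB)
4kTRB = 4 × 1.38×10⁻²³ × 290.15 × 9.60×10² × 6.69×10⁶ = 1.03×10⁻¹⁰ V²
V_n = √(1.03×10⁻¹⁰) = 1.01×10⁻⁵ V = 10.1 µV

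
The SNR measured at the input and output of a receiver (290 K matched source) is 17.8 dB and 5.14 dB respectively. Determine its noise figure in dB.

NF (dB) = SNR_in(dB) − SNR_out(dB) when the source is at T₀
NF = 17.8 − 5.14 = 12.66 dB

12.66 dB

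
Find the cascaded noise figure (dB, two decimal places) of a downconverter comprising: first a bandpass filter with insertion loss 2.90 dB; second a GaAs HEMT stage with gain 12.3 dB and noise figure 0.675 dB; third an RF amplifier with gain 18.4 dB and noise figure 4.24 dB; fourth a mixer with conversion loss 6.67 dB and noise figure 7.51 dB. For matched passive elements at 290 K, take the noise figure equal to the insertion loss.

Convert to linear (a loss of L dB is a gain of −L dB): F_i = 10^(NF_i/10), G_i = 10^(G_i,dB/10)
  Stage 1: F_1 = 10^(2.90/10) = 1.950, G_1 = 10^(−2.90/10) = 0.5129
  Stage 2: F_2 = 10^(0.675/10) = 1.168, G_2 = 10^(12.3/10) = 16.98
  Stage 3: F_3 = 10^(4.24/10) = 2.655, G_3 = 10^(18.4/10) = 69.18
  Stage 4: F_4 = 10^(7.51/10) = 5.636, G_4 = 10^(−6.67/10) = 0.2153
Friis cascade:
  F = 1.950 + (1.168 − 1)/0.5129 + (2.655 − 1)/8.710 + (5.636 − 1)/602.6 = 2.475
NF = 10 log₁₀(2.475) = 3.94 dB

3.94 dB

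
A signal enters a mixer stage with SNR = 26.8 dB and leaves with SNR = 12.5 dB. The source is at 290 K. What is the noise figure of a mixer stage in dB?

NF (dB) = SNR_in(dB) − SNR_out(dB) when the source is at T₀
NF = 26.8 − 12.5 = 14.3 dB

14.3 dB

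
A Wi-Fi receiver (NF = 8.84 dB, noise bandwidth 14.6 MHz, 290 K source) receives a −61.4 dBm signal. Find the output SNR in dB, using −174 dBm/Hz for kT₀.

Noise floor: N = −174 + 10 log₁₀(B) + NF
10 log₁₀(1.46×10⁷) = 71.64 dB
N = −174 + 71.64 + 8.84 = −93.52 dBm
SNR = P_sig − N = −61.4 − (−93.52) = 32.12 dB → 32.1 dB

32.1 dB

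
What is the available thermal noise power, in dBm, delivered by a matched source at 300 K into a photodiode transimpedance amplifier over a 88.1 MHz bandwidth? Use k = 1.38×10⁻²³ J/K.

P_n = kTB = 1.38×10⁻²³ × 300 × 8.81×10⁷ = 3.65×10⁻¹³ W
In dBm: 10 log₁₀(3.65×10⁻¹³ / 10⁻³) = −94.4 dBm

−94.4 dBm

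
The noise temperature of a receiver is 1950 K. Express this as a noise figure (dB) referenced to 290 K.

F = 1 + T_e/T₀ = 1 + 1950/290 = 7.72414
NF = 10 log₁₀(7.72414) = 8.88 dB

8.88 dB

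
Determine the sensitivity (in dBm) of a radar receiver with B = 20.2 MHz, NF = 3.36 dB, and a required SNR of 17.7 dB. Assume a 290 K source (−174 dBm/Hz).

Sensitivity = −174 + 10 log₁₀(B) + NF + SNR_min
= −174 + 73.05 + 3.36 + 17.7
= −79.89 dBm → −79.9 dBm

−79.9 dBm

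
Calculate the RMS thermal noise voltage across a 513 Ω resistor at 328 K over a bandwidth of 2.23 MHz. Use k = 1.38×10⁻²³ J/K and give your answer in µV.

4.55 µV

V_n = √(4kTRB)
4kTRB = 4 × 1.38×10⁻²³ × 328 × 5.13×10² × 2.23×10⁶ = 2.07×10⁻¹¹ V²
V_n = √(2.07×10⁻¹¹) = 4.55×10⁻⁶ V = 4.55 µV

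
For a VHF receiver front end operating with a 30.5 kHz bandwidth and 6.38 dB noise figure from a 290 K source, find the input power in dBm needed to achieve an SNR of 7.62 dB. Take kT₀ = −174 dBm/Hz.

−115.2 dBm

Sensitivity = −174 + 10 log₁₀(B) + NF + SNR_min
= −174 + 44.84 + 6.38 + 7.62
= −115.16 dBm → −115.2 dBm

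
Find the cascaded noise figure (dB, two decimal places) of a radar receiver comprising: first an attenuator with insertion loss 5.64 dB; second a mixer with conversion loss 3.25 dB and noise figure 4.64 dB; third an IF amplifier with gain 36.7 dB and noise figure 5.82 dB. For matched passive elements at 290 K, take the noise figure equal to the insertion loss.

15.12 dB

Convert to linear (a loss of L dB is a gain of −L dB): F_i = 10^(NF_i/10), G_i = 10^(G_i,dB/10)
  Stage 1: F_1 = 10^(5.64/10) = 3.664, G_1 = 10^(−5.64/10) = 0.2729
  Stage 2: F_2 = 10^(4.64/10) = 2.911, G_2 = 10^(−3.25/10) = 0.4732
  Stage 3: F_3 = 10^(5.82/10) = 3.819, G_3 = 10^(36.7/10) = 4677
Friis cascade:
  F = 3.664 + (2.911 − 1)/0.2729 + (3.819 − 1)/0.1291 = 32.50
NF = 10 log₁₀(32.50) = 15.12 dB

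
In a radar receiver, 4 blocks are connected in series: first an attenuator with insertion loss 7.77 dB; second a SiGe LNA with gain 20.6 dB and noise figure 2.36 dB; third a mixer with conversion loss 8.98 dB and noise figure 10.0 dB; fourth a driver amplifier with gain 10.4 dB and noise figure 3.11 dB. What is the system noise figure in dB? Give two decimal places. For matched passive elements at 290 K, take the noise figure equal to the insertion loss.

10.49 dB

Convert to linear (a loss of L dB is a gain of −L dB): F_i = 10^(NF_i/10), G_i = 10^(G_i,dB/10)
  Stage 1: F_1 = 10^(7.77/10) = 5.984, G_1 = 10^(−7.77/10) = 0.1671
  Stage 2: F_2 = 10^(2.36/10) = 1.722, G_2 = 10^(20.6/10) = 114.8
  Stage 3: F_3 = 10^(10.0/10) = 10.00, G_3 = 10^(−8.98/10) = 0.1265
  Stage 4: F_4 = 10^(3.11/10) = 2.046, G_4 = 10^(10.4/10) = 10.96
Friis cascade:
  F = 5.984 + (1.722 − 1)/0.1671 + (10.00 − 1)/19.19 + (2.046 − 1)/2.427 = 11.20
NF = 10 log₁₀(11.20) = 10.49 dB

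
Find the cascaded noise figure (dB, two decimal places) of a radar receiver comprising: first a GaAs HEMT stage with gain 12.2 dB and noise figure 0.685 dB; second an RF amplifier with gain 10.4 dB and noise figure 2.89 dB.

0.89 dB

Convert to linear (a loss of L dB is a gain of −L dB): F_i = 10^(NF_i/10), G_i = 10^(G_i,dB/10)
  Stage 1: F_1 = 10^(0.685/10) = 1.171, G_1 = 10^(12.2/10) = 16.60
  Stage 2: F_2 = 10^(2.89/10) = 1.945, G_2 = 10^(10.4/10) = 10.96
Friis cascade:
  F = 1.171 + (1.945 − 1)/16.60 = 1.228
NF = 10 log₁₀(1.228) = 0.89 dB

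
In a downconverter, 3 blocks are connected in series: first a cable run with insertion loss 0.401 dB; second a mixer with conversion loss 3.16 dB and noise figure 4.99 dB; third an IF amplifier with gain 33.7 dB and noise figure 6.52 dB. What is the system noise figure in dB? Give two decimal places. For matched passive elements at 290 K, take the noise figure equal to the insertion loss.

10.56 dB

Convert to linear (a loss of L dB is a gain of −L dB): F_i = 10^(NF_i/10), G_i = 10^(G_i,dB/10)
  Stage 1: F_1 = 10^(0.401/10) = 1.097, G_1 = 10^(−0.401/10) = 0.9118
  Stage 2: F_2 = 10^(4.99/10) = 3.155, G_2 = 10^(−3.16/10) = 0.4831
  Stage 3: F_3 = 10^(6.52/10) = 4.487, G_3 = 10^(33.7/10) = 2344
Friis cascade:
  F = 1.097 + (3.155 − 1)/0.9118 + (4.487 − 1)/0.4405 = 11.38
NF = 10 log₁₀(11.38) = 10.56 dB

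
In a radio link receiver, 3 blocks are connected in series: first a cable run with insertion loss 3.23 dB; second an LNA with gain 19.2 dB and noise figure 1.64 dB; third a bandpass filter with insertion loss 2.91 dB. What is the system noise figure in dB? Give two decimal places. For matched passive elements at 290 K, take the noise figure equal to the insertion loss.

4.90 dB

Convert to linear (a loss of L dB is a gain of −L dB): F_i = 10^(NF_i/10), G_i = 10^(G_i,dB/10)
  Stage 1: F_1 = 10^(3.23/10) = 2.104, G_1 = 10^(−3.23/10) = 0.4753
  Stage 2: F_2 = 10^(1.64/10) = 1.459, G_2 = 10^(19.2/10) = 83.18
  Stage 3: F_3 = 10^(2.91/10) = 1.954, G_3 = 10^(−2.91/10) = 0.5117
Friis cascade:
  F = 2.104 + (1.459 − 1)/0.4753 + (1.954 − 1)/39.54 = 3.093
NF = 10 log₁₀(3.093) = 4.90 dB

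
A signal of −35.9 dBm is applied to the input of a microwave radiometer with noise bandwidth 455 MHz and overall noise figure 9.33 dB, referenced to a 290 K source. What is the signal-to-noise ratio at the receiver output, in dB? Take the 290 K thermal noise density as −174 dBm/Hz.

42.2 dB

Noise floor: N = −174 + 10 log₁₀(B) + NF
10 log₁₀(4.55×10⁸) = 86.58 dB
N = −174 + 86.58 + 9.33 = −78.09 dBm
SNR = P_sig − N = −35.9 − (−78.09) = 42.19 dB → 42.2 dB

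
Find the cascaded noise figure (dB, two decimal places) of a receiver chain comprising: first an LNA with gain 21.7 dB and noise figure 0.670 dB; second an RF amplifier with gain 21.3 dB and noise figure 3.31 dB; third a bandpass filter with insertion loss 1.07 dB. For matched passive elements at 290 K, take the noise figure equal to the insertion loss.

Convert to linear (a loss of L dB is a gain of −L dB): F_i = 10^(NF_i/10), G_i = 10^(G_i,dB/10)
  Stage 1: F_1 = 10^(0.670/10) = 1.167, G_1 = 10^(21.7/10) = 147.9
  Stage 2: F_2 = 10^(3.31/10) = 2.143, G_2 = 10^(21.3/10) = 134.9
  Stage 3: F_3 = 10^(1.07/10) = 1.279, G_3 = 10^(−1.07/10) = 0.7816
Friis cascade:
  F = 1.167 + (2.143 − 1)/147.9 + (1.279 − 1)/1.995×10⁴ = 1.175
NF = 10 log₁₀(1.175) = 0.70 dB

0.70 dB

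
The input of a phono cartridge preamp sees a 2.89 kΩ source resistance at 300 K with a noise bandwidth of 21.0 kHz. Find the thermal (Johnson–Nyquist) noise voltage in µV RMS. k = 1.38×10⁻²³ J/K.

V_n = √(4kTRB)
4kTRB = 4 × 1.38×10⁻²³ × 300 × 2.89×10³ × 2.10×10⁴ = 1.01×10⁻¹² V²
V_n = √(1.01×10⁻¹²) = 1.00×10⁻⁶ V = 1.00 µV

1.00 µV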